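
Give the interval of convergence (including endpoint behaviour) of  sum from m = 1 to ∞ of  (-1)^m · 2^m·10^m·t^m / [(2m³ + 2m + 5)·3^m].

[-3/20, 3/20]

Apply the ratio test: |a_{m+1}| / |a_m| = [(2m³ + 2m + 5)/(2(m+1)³ + 2(m+1) + 5)] · 2·10/3, which tends to 20/3 as m → ∞.
Convergence for |t| · 20/3 < 1, i.e. |t| < 3/20. So R = 3/20.
At t = 3/20: absolute convergence follows by limit comparison with Σ 1/m³.
At t = -3/20: absolute convergence follows by limit comparison with Σ 1/m³.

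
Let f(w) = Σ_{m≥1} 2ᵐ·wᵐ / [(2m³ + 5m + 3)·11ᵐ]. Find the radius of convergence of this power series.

The ratio of consecutive coefficients is [(2m³ + 5m + 3)/(2(m+1)³ + 5(m+1) + 3)] · 2/11 → 2/11.
The series converges when 2/11 · |w| < 1, giving R = 11/2.

R = 11/2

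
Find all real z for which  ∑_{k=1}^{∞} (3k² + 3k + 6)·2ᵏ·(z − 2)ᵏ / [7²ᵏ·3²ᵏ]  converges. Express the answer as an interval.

The ratio of consecutive coefficients is [(3(k+1)² + 3(k+1) + 6)/(3k² + 3k + 6)] · 2/(49·9) → 2/441.
The series converges when 2/441 · |z − 2| < 1, giving R = 441/2.
When z = 445/2, the k-th term does not approach 0; divergence by the term test.
At z = -437/2: the terms have absolute value of order k², which does not tend to 0, so the series diverges by the divergence test.

(-437/2, 445/2)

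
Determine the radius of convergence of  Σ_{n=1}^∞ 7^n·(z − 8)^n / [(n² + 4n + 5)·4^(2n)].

The ratio of consecutive coefficients is [(n² + 4n + 5)/((n+1)² + 4(n+1) + 5)] · 7/16 → 7/16.
Hence the series converges for |z − 8| < 1/(7/16) = 16/7, so the radius of convergence is 16/7.

R = 16/7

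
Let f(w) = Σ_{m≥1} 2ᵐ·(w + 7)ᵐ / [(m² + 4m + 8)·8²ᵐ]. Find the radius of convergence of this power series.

R = 32

By the ratio test, |a_{m+1}/a_m| = [(m² + 4m + 8)/((m+1)² + 4(m+1) + 8)] · 2/64 → 1/32.
Hence the series converges for |w + 7| < 1/(1/32) = 32, so the radius of convergence is 32.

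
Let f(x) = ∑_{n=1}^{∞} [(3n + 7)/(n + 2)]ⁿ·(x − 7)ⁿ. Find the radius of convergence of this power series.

R = 1/3

By the Cauchy root test, |a_n|^(1/n) = (3n + 7)/(n + 2) → 3.
Thus R = 1/(3) = 1/3.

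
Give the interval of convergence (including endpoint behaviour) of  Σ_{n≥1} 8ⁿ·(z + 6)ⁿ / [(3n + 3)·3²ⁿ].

Apply the ratio test: |a_{n+1}| / |a_n| = [(3n + 3)/(3(n+1) + 3)] · 8/9, which tends to 8/9 as n → ∞.
Hence the series converges for |z + 6| < 1/(8/9) = 9/8, so the radius of convergence is 9/8.
Endpoint z = -39/8: the terms are asymptotic to a nonzero constant times 1/n, so the series diverges by limit comparison with Σ 1/n.
When z = -57/8, the terms alternate in sign and decrease monotonically to 0 in absolute value (size ~ c/n), so the alternating series test gives convergence.

[-57/8, -39/8)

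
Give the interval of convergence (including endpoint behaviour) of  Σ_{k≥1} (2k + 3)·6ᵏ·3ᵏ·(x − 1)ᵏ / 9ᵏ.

Ratio test: |a_{k+1}/a_k| = [(2(k+1) + 3)/(2k + 3)] · 6·3/9 → 2 as k → ∞.
Hence the series converges for |x − 1| < 1/(2) = 1/2, so the radius of convergence is 1/2.
Check x = 3/2: the terms have absolute value of order k, which does not tend to 0, so the series diverges by the divergence test.
Endpoint x = 1/2: the terms do not tend to 0, so the series diverges.

(1/2, 3/2)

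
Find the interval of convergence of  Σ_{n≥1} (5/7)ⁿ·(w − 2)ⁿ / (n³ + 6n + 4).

By the ratio test, |a_{n+1}/a_n| = [(n³ + 6n + 4)/((n+1)³ + 6(n+1) + 4)] · 5/7 → 5/7.
Thus R = 1/(5/7) = 7/5.
When w = 17/5, the series is dominated by a constant times Σ 1/n³, which converges (p = 3 > 1).
Endpoint w = 3/5: the series is dominated by a constant times Σ 1/n³, which converges (p = 3 > 1).

[3/5, 17/5]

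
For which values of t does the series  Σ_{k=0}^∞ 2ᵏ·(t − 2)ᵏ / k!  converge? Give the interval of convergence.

Apply the ratio test: |a_{k+1}| / |a_k| = 2 · 1/(k+1), which tends to 0 as k → ∞.
The limit is 0, so the series converges for all t; R = ∞.

(−∞, ∞)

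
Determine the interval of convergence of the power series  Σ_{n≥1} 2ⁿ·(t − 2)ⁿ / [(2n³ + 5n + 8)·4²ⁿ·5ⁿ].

By the ratio test, |a_{n+1}/a_n| = [(2n³ + 5n + 8)/(2(n+1)³ + 5(n+1) + 8)] · 2/(16·5) → 1/40.
Hence the series converges for |t − 2| < 1/(1/40) = 40, so the radius of convergence is 40.
When t = 42, the terms are on the order of 1/n³, so the series converges absolutely by comparison with the p-series (p = 3 > 1).
Endpoint t = -38: the series is dominated by a constant times Σ 1/n³, which converges (p = 3 > 1).

[-38, 42]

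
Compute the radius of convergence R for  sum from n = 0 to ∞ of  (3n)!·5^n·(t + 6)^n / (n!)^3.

R = 1/135

By the ratio test, |a_{n+1}/a_n| = (3n+1)·(3n+2)·(3n+3)/(n+1)³ · 5 → 135.
The series converges when 135 · |t + 6| < 1, giving R = 1/135.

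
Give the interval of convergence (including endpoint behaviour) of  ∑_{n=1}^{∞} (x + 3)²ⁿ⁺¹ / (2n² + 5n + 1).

[-4, -2]

By the ratio test, |a_{n+1}/a_n| = (2n² + 5n + 1)/(2(n+1)² + 5(n+1) + 1) → 1.
Since the exponent of (x + 3) increases by 2 each term, convergence requires |x + 3|² < 1, hence R = 1.
When x = -2, absolute convergence follows by limit comparison with Σ 1/n².
At x = -4: the terms are on the order of 1/n², so the series converges absolutely by comparison with the p-series (p = 2 > 1).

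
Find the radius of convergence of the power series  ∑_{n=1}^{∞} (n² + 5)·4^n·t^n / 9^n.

Ratio test: |a_{n+1}/a_n| = [((n+1)² + 5)/(n² + 5)] · 4/9 → 4/9 as n → ∞.
Thus R = 1/(4/9) = 9/4.

R = 9/4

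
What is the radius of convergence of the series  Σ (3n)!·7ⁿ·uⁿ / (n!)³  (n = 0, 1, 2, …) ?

By the ratio test, |a_{n+1}/a_n| = (3n+1)·(3n+2)·(3n+3)/(n+1)³ · 7 → 189.
Thus R = 1/(189) = 1/189.

R = 1/189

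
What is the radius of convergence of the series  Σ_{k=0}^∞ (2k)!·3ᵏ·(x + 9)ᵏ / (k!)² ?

R = 1/12

Ratio test: |a_{k+1}/a_k| = (2k+1)·(2k+2)/(k+1)² · 3 → 12 as k → ∞.
Convergence for |x + 9| · 12 < 1, i.e. |x + 9| < 1/12. So R = 1/12.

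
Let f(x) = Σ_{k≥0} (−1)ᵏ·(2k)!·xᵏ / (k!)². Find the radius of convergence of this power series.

R = 1/4

Apply the ratio test: |a_{k+1}| / |a_k| = (2k+1)·(2k+2)/(k+1)², which tends to 4 as k → ∞.
Convergence for |x| · 4 < 1, i.e. |x| < 1/4. So R = 1/4.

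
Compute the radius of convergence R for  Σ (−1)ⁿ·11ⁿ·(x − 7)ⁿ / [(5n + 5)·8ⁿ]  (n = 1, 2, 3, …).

R = 8/11

Ratio test: |a_{n+1}/a_n| = [(5n + 5)/(5(n+1) + 5)] · 11/8 → 11/8 as n → ∞.
Thus R = 1/(11/8) = 8/11.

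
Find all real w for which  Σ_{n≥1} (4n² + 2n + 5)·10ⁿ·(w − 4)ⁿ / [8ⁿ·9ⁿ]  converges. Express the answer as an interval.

(-16/5, 56/5)

Apply the ratio test: |a_{n+1}| / |a_n| = [(4(n+1)² + 2(n+1) + 5)/(4n² + 2n + 5)] · 10/(8·9), which tends to 5/36 as n → ∞.
Convergence for |w − 4| · 5/36 < 1, i.e. |w − 4| < 36/5. So R = 36/5.
When w = 56/5, the n-th term does not approach 0; divergence by the term test.
When w = -16/5, the terms do not tend to 0, so the series diverges.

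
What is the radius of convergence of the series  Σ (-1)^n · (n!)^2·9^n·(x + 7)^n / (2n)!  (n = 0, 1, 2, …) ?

R = 4/9

The ratio of consecutive coefficients is (n+1)²/[(2n+1)·(2n+2)] · 9 → 9/4.
Thus R = 1/(9/4) = 4/9.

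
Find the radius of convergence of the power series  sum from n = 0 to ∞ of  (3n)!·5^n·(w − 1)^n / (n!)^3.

Apply the ratio test: |a_{n+1}| / |a_n| = (3n+1)·(3n+2)·(3n+3)/(n+1)³ · 5, which tends to 135 as n → ∞.
Thus R = 1/(135) = 1/135.

R = 1/135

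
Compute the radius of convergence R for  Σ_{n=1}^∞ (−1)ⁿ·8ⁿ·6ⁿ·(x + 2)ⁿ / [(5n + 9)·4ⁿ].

The ratio of consecutive coefficients is [(5n + 9)/(5(n+1) + 9)] · 8·6/4 → 12.
Convergence for |x + 2| · 12 < 1, i.e. |x + 2| < 1/12. So R = 1/12.

R = 1/12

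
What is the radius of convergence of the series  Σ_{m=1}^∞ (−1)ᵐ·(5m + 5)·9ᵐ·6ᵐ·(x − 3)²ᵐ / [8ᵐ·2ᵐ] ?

R = 2√6/9

Apply the ratio test: |a_{m+1}| / |a_m| = [(5(m+1) + 5)/(5m + 5)] · 9·6/(8·2), which tends to 27/8 as m → ∞.
Writing y = (x − 3)², the series in y has radius 8/27, so |x − 3| < √(8/27) and R = 2√6/9.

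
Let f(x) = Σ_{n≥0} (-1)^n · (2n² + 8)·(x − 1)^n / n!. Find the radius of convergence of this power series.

By the ratio test, |a_{n+1}/a_n| = (2(n+1)² + 8)/(2n² + 8) · 1/(n+1) → 0.
Since the limit is 0 < 1 for every x, the series converges on all of ℝ and R = ∞.

R = ∞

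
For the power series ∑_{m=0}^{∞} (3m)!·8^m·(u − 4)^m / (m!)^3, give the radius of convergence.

R = 1/216

By the ratio test, |a_{m+1}/a_m| = (3m+1)·(3m+2)·(3m+3)/(m+1)³ · 8 → 216.
Thus R = 1/(216) = 1/216.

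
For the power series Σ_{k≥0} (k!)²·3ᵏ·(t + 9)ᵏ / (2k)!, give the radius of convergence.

Apply the ratio test: |a_{k+1}| / |a_k| = (k+1)²/[(2k+1)·(2k+2)] · 3, which tends to 3/4 as k → ∞.
The series converges when 3/4 · |t + 9| < 1, giving R = 4/3.

R = 4/3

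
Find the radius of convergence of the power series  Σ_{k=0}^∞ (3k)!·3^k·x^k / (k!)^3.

The ratio of consecutive coefficients is (3k+1)·(3k+2)·(3k+3)/(k+1)³ · 3 → 81.
Thus R = 1/(81) = 1/81.

R = 1/81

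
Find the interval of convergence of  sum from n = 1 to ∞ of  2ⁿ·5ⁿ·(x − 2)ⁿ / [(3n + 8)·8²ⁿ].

[-22/5, 42/5)

By the ratio test, |a_{n+1}/a_n| = [(3n + 8)/(3(n+1) + 8)] · 2·5/64 → 5/32.
Hence the series converges for |x − 2| < 1/(5/32) = 32/5, so the radius of convergence is 32/5.
When x = 42/5, comparison with the harmonic series Σ 1/n shows the series diverges.
At x = -22/5: an alternating series whose terms decrease to 0 in absolute value, so it converges by the Leibniz criterion.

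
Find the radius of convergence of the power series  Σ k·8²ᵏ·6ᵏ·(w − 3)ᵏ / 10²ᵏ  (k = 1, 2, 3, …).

R = 25/96

Ratio test: |a_{k+1}/a_k| = [(k+1)/k] · 64·6/100 → 96/25 as k → ∞.
The series converges when 96/25 · |w − 3| < 1, giving R = 25/96.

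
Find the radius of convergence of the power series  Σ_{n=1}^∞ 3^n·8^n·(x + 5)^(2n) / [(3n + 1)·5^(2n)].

Apply the ratio test: |a_{n+1}| / |a_n| = [(3n + 1)/(3(n+1) + 1)] · 3·8/25, which tends to 24/25 as n → ∞.
Since the exponent of (x + 5) increases by 2 each term, convergence requires |x + 5|² < 25/24, hence R = 5√6/12.

R = 5√6/12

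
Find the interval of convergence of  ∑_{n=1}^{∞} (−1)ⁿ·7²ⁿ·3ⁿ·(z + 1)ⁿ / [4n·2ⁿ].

(-149/147, -145/147]

The ratio of consecutive coefficients is [4n/4(n+1)] · 49·3/2 → 147/2.
The series converges when 147/2 · |z + 1| < 1, giving R = 2/147.
When z = -145/147, an alternating series whose terms decrease to 0 in absolute value, so it converges by the Leibniz criterion.
Endpoint z = -149/147: the terms behave like c/n; limit comparison with the harmonic series gives divergence.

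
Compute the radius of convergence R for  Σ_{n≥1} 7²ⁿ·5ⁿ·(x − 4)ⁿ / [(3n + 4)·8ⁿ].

By the ratio test, |a_{n+1}/a_n| = [(3n + 4)/(3(n+1) + 4)] · 49·5/8 → 245/8.
Hence the series converges for |x − 4| < 1/(245/8) = 8/245, so the radius of convergence is 8/245.

R = 8/245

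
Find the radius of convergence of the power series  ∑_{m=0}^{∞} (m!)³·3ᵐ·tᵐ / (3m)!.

R = 9

By the ratio test, |a_{m+1}/a_m| = (m+1)³/[(3m+1)·(3m+2)·(3m+3)] · 3 → 1/9.
Hence the series converges for |t| < 1/(1/9) = 9, so the radius of convergence is 9.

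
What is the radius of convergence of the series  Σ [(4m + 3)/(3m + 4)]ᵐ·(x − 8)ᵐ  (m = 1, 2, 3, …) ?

R = 3/4

Root test: |a_m|^(1/m) = (4m + 3)/(3m + 4) → 4/3.
Hence the series converges for |x − 8| < 1/(4/3) = 3/4, so the radius of convergence is 3/4.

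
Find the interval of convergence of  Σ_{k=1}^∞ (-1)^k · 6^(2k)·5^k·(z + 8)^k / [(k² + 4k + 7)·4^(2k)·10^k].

The ratio of consecutive coefficients is [(k² + 4k + 7)/((k+1)² + 4(k+1) + 7)] · 36·5/(16·10) → 9/8.
Convergence for |z + 8| · 9/8 < 1, i.e. |z + 8| < 8/9. So R = 8/9.
When z = -64/9, absolute convergence follows by limit comparison with Σ 1/k².
Check z = -80/9: the series is dominated by a constant times Σ 1/k², which converges (p = 2 > 1).

[-80/9, -64/9]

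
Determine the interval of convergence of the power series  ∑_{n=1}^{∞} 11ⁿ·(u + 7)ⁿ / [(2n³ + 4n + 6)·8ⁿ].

By the ratio test, |a_{n+1}/a_n| = [(2n³ + 4n + 6)/(2(n+1)³ + 4(n+1) + 6)] · 11/8 → 11/8.
The series converges when 11/8 · |u + 7| < 1, giving R = 8/11.
When u = -69/11, the series is dominated by a constant times Σ 1/n³, which converges (p = 3 > 1).
At u = -85/11: the terms are on the order of 1/n³, so the series converges absolutely by comparison with the p-series (p = 3 > 1).

[-85/11, -69/11]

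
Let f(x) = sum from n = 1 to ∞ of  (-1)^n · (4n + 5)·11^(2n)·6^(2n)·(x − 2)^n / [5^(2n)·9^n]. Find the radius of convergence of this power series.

Ratio test: |a_{n+1}/a_n| = [(4(n+1) + 5)/(4n + 5)] · 121·36/(25·9) → 484/25 as n → ∞.
Convergence for |x − 2| · 484/25 < 1, i.e. |x − 2| < 25/484. So R = 25/484.

R = 25/484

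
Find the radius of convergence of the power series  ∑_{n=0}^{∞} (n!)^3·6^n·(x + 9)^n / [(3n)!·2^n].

R = 9

Apply the ratio test: |a_{n+1}| / |a_n| = (n+1)³/[(3n+1)·(3n+2)·(3n+3)] · 6/2, which tends to 1/9 as n → ∞.
Hence the series converges for |x + 9| < 1/(1/9) = 9, so the radius of convergence is 9.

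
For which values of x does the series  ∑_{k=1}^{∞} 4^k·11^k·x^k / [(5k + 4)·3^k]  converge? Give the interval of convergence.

[-3/44, 3/44)

Apply the ratio test: |a_{k+1}| / |a_k| = [(5k + 4)/(5(k+1) + 4)] · 4·11/3, which tends to 44/3 as k → ∞.
Hence the series converges for |x| < 1/(44/3) = 3/44, so the radius of convergence is 3/44.
Endpoint x = 3/44: the terms are asymptotic to a nonzero constant times 1/k, so the series diverges by limit comparison with Σ 1/k.
Endpoint x = -3/44: convergence follows from the alternating series test (terms decrease monotonically to 0).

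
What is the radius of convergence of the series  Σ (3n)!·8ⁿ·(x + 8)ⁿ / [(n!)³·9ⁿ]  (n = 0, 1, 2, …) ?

R = 1/24

The ratio of consecutive coefficients is (3n+1)·(3n+2)·(3n+3)/(n+1)³ · 8/9 → 24.
Thus R = 1/(24) = 1/24.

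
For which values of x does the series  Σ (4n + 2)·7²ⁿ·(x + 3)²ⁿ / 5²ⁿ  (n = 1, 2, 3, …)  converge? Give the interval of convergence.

Apply the ratio test: |a_{n+1}| / |a_n| = [(4(n+1) + 2)/(4n + 2)] · 49/25, which tends to 49/25 as n → ∞.
Since the exponent of (x + 3) increases by 2 each term, convergence requires |x + 3|² < 25/49, hence R = 5/7.
At x = -16/7: the terms do not tend to 0, so the series diverges.
At x = -26/7: the terms do not tend to 0, so the series diverges.

(-26/7, -16/7)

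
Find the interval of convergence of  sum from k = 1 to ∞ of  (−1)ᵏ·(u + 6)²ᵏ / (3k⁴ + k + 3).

Apply the ratio test: |a_{k+1}| / |a_k| = (3k⁴ + k + 3)/(3(k+1)⁴ + (k+1) + 3), which tends to 1 as k → ∞.
Successive powers of (u + 6) differ by 2, so the series converges when |u + 6|² · 1 < 1, i.e. |u + 6| < √(1) = 1. So R = 1.
Check u = -5: the terms are on the order of 1/k⁴, so the series converges absolutely by comparison with the p-series (p = 4 > 1).
At u = -7: the terms are on the order of 1/k⁴, so the series converges absolutely by comparison with the p-series (p = 4 > 1).

[-7, -5]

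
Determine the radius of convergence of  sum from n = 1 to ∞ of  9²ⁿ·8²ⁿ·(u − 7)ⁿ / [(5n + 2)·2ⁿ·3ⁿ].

By the ratio test, |a_{n+1}/a_n| = [(5n + 2)/(5(n+1) + 2)] · 81·64/(2·3) → 864.
Hence the series converges for |u − 7| < 1/(864) = 1/864, so the radius of convergence is 1/864.

R = 1/864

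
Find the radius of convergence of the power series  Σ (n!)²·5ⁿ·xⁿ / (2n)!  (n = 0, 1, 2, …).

R = 4/5

By the ratio test, |a_{n+1}/a_n| = (n+1)²/[(2n+1)·(2n+2)] · 5 → 5/4.
The series converges when 5/4 · |x| < 1, giving R = 4/5.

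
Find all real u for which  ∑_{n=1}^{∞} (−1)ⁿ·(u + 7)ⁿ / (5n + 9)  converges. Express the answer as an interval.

(-8, -6]

Apply the ratio test: |a_{n+1}| / |a_n| = (5n + 9)/(5(n+1) + 9), which tends to 1 as n → ∞.
So the series converges when |u + 7| < 1 and diverges when |u + 7| > 1; R = 1.
When u = -6, an alternating series whose terms decrease to 0 in absolute value, so it converges by the Leibniz criterion.
Check u = -8: the terms are asymptotic to a nonzero constant times 1/n, so the series diverges by limit comparison with Σ 1/n.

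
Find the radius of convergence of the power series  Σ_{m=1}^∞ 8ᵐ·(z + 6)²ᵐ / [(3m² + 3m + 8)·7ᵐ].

Ratio test: |a_{m+1}/a_m| = [(3m² + 3m + 8)/(3(m+1)² + 3(m+1) + 8)] · 8/7 → 8/7 as m → ∞.
Successive powers of (z + 6) differ by 2, so the series converges when |z + 6|² · 8/7 < 1, i.e. |z + 6| < √(7/8). So R = √14/4.

R = √14/4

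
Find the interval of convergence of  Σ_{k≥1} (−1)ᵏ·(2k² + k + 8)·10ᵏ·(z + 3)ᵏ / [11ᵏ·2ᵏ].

(-26/5, -4/5)

By the ratio test, |a_{k+1}/a_k| = [(2(k+1)² + (k+1) + 8)/(2k² + k + 8)] · 10/(11·2) → 5/11.
Thus R = 1/(5/11) = 11/5.
When z = -4/5, the k-th term does not approach 0; divergence by the term test.
When z = -26/5, the k-th term does not approach 0; divergence by the term test.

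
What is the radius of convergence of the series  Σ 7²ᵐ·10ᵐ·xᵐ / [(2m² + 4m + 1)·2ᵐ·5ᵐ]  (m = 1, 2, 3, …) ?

By the ratio test, |a_{m+1}/a_m| = [(2m² + 4m + 1)/(2(m+1)² + 4(m+1) + 1)] · 49·10/(2·5) → 49.
Thus R = 1/(49) = 1/49.

R = 1/49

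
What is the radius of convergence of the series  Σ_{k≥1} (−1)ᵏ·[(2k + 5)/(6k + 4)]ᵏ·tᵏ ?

By the Cauchy root test, |a_k|^(1/k) = (2k + 5)/(6k + 4) → 1/3.
Convergence for |t| · 1/3 < 1, i.e. |t| < 3. So R = 3.

R = 3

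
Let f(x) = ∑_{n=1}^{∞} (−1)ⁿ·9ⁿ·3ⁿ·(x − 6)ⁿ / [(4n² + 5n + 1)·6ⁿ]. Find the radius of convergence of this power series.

R = 2/9

Apply the ratio test: |a_{n+1}| / |a_n| = [(4n² + 5n + 1)/(4(n+1)² + 5(n+1) + 1)] · 9·3/6, which tends to 9/2 as n → ∞.
Convergence for |x − 6| · 9/2 < 1, i.e. |x − 6| < 2/9. So R = 2/9.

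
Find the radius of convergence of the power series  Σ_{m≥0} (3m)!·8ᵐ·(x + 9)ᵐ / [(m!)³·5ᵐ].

R = 5/216

The ratio of consecutive coefficients is (3m+1)·(3m+2)·(3m+3)/(m+1)³ · 8/5 → 216/5.
Hence the series converges for |x + 9| < 1/(216/5) = 5/216, so the radius of convergence is 5/216.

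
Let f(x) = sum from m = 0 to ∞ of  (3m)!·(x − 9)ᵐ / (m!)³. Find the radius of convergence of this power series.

R = 1/27

By the ratio test, |a_{m+1}/a_m| = (3m+1)·(3m+2)·(3m+3)/(m+1)³ → 27.
The series converges when 27 · |x − 9| < 1, giving R = 1/27.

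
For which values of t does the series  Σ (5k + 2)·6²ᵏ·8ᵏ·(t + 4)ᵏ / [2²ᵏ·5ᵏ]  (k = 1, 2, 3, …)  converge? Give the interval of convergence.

By the ratio test, |a_{k+1}/a_k| = [(5(k+1) + 2)/(5k + 2)] · 36·8/(4·5) → 72/5.
Thus R = 1/(72/5) = 5/72.
At t = -283/72: the terms do not tend to 0, so the series diverges.
When t = -293/72, the k-th term does not approach 0; divergence by the term test.

(-293/72, -283/72)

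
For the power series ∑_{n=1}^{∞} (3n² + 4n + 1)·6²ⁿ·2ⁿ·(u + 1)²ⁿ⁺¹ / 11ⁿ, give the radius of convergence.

Ratio test: |a_{n+1}/a_n| = [(3(n+1)² + 4(n+1) + 1)/(3n² + 4n + 1)] · 36·2/11 → 72/11 as n → ∞.
Writing y = (u + 1)², the series in y has radius 11/72, so |u + 1| < √(11/72) and R = √22/12.

R = √22/12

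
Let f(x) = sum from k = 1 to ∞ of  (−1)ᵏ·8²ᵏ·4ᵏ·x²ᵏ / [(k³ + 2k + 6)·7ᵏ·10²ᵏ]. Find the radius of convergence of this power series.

Apply the ratio test: |a_{k+1}| / |a_k| = [(k³ + 2k + 6)/((k+1)³ + 2(k+1) + 6)] · 64·4/(7·100), which tends to 64/175 as k → ∞.
Since the exponent of x increases by 2 each term, convergence requires |x|² < 175/64, hence R = 5√7/8.

R = 5√7/8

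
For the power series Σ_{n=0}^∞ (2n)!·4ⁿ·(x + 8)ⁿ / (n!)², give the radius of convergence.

R = 1/16

Apply the ratio test: |a_{n+1}| / |a_n| = (2n+1)·(2n+2)/(n+1)² · 4, which tends to 16 as n → ∞.
The series converges when 16 · |x + 8| < 1, giving R = 1/16.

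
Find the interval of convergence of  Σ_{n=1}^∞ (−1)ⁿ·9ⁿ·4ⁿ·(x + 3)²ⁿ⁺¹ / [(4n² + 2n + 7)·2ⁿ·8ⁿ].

[-11/3, -7/3]

By the ratio test, |a_{n+1}/a_n| = [(4n² + 2n + 7)/(4(n+1)² + 2(n+1) + 7)] · 9·4/(2·8) → 9/4.
Writing y = (x + 3)², the series in y has radius 4/9, so |x + 3| < √(4/9) = 2/3 and R = 2/3.
Check x = -7/3: the series is dominated by a constant times Σ 1/n², which converges (p = 2 > 1).
Check x = -11/3: absolute convergence follows by limit comparison with Σ 1/n².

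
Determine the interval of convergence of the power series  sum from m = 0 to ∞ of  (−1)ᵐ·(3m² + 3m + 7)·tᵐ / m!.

(−∞, ∞)

Apply the ratio test: |a_{m+1}| / |a_m| = (3(m+1)² + 3(m+1) + 7)/(3m² + 3m + 7) · 1/(m+1), which tends to 0 as m → ∞.
The limit is 0, so the series converges for all t; R = ∞.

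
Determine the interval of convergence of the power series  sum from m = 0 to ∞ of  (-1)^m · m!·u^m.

By the ratio test, |a_{m+1}/a_m| = (m+1) → ∞.
The terms grow without bound for any u ≠ 0, so R = 0 (convergence only at u = 0).

{0}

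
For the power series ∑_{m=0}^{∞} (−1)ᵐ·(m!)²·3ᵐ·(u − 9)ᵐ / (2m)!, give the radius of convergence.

Apply the ratio test: |a_{m+1}| / |a_m| = (m+1)²/[(2m+1)·(2m+2)] · 3, which tends to 3/4 as m → ∞.
Convergence for |u − 9| · 3/4 < 1, i.e. |u − 9| < 4/3. So R = 4/3.

R = 4/3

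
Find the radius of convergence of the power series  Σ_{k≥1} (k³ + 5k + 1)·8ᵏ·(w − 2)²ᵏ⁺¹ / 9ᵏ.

The ratio of consecutive coefficients is [((k+1)³ + 5(k+1) + 1)/(k³ + 5k + 1)] · 8/9 → 8/9.
Successive powers of (w − 2) differ by 2, so the series converges when |w − 2|² · 8/9 < 1, i.e. |w − 2| < √(9/8). So R = 3√2/4.

R = 3√2/4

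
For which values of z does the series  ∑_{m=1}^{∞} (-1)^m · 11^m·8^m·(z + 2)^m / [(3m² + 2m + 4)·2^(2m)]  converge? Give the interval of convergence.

Ratio test: |a_{m+1}/a_m| = [(3m² + 2m + 4)/(3(m+1)² + 2(m+1) + 4)] · 11·8/4 → 22 as m → ∞.
Hence the series converges for |z + 2| < 1/(22) = 1/22, so the radius of convergence is 1/22.
When z = -43/22, the terms are on the order of 1/m², so the series converges absolutely by comparison with the p-series (p = 2 > 1).
Check z = -45/22: the series is dominated by a constant times Σ 1/m², which converges (p = 2 > 1).

[-45/22, -43/22]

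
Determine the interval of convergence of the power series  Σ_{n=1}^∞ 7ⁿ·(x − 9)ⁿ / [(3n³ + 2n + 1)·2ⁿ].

[61/7, 65/7]

The ratio of consecutive coefficients is [(3n³ + 2n + 1)/(3(n+1)³ + 2(n+1) + 1)] · 7/2 → 7/2.
Hence the series converges for |x − 9| < 1/(7/2) = 2/7, so the radius of convergence is 2/7.
When x = 65/7, the series is dominated by a constant times Σ 1/n³, which converges (p = 3 > 1).
At x = 61/7: the terms are on the order of 1/n³, so the series converges absolutely by comparison with the p-series (p = 3 > 1).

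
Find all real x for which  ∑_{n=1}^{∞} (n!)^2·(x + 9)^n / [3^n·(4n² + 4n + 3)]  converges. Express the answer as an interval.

{-9}

The ratio of consecutive coefficients is (n+1)² · 1/3 · (4n² + 4n + 3)/(4(n+1)² + 4(n+1) + 3) → ∞.
The ratio grows without bound, so the series diverges whenever (x + 9) ≠ 0; it converges only at x = -9. R = 0.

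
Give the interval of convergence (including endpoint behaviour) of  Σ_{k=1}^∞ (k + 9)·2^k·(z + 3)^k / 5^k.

(-11/2, -1/2)

Ratio test: |a_{k+1}/a_k| = [((k+1) + 9)/(k + 9)] · 2/5 → 2/5 as k → ∞.
Convergence for |z + 3| · 2/5 < 1, i.e. |z + 3| < 5/2. So R = 5/2.
When z = -1/2, the k-th term does not approach 0; divergence by the term test.
Endpoint z = -11/2: the k-th term does not approach 0; divergence by the term test.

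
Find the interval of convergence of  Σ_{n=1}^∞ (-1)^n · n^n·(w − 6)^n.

{6}

Root test: |a_n|^(1/n) = n → ∞.
Since the n-th root of |a_n| is unbounded, the series converges only at w = 6; R = 0.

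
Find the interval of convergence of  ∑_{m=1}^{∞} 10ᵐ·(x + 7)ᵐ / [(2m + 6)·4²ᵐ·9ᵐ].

[-107/5, 37/5)

Ratio test: |a_{m+1}/a_m| = [(2m + 6)/(2(m+1) + 6)] · 10/(16·9) → 5/72 as m → ∞.
The series converges when 5/72 · |x + 7| < 1, giving R = 72/5.
When x = 37/5, the terms behave like c/m; limit comparison with the harmonic series gives divergence.
At x = -107/5: convergence follows from the alternating series test (terms decrease monotonically to 0).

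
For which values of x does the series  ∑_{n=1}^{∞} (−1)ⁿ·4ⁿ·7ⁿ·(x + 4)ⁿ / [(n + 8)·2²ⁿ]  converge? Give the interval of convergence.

(-29/7, -27/7]

The ratio of consecutive coefficients is [(n + 8)/((n+1) + 8)] · 4·7/4 → 7.
The series converges when 7 · |x + 4| < 1, giving R = 1/7.
Check x = -27/7: an alternating series whose terms decrease to 0 in absolute value, so it converges by the Leibniz criterion.
Endpoint x = -29/7: comparison with the harmonic series Σ 1/n shows the series diverges.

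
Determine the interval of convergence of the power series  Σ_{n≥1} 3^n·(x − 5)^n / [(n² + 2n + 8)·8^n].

The ratio of consecutive coefficients is [(n² + 2n + 8)/((n+1)² + 2(n+1) + 8)] · 3/8 → 3/8.
Hence the series converges for |x − 5| < 1/(3/8) = 8/3, so the radius of convergence is 8/3.
At x = 23/3: the terms are on the order of 1/n², so the series converges absolutely by comparison with the p-series (p = 2 > 1).
Check x = 7/3: the series is dominated by a constant times Σ 1/n², which converges (p = 2 > 1).

[7/3, 23/3]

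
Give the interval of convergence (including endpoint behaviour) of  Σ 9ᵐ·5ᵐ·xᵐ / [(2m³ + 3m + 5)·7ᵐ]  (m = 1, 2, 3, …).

Ratio test: |a_{m+1}/a_m| = [(2m³ + 3m + 5)/(2(m+1)³ + 3(m+1) + 5)] · 9·5/7 → 45/7 as m → ∞.
The series converges when 45/7 · |x| < 1, giving R = 7/45.
Endpoint x = 7/45: absolute convergence follows by limit comparison with Σ 1/m³.
At x = -7/45: the series is dominated by a constant times Σ 1/m³, which converges (p = 3 > 1).

[-7/45, 7/45]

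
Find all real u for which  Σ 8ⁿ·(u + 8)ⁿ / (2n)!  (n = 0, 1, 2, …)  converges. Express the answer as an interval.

(−∞, ∞)

Ratio test: |a_{n+1}/a_n| = 8 · 1/[(2n+1)·(2n+2)] → 0 as n → ∞.
The ratio tends to 0 regardless of u, hence R = ∞.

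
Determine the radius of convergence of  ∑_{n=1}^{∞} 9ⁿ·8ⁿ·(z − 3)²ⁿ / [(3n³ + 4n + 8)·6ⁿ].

R = √3/6

Ratio test: |a_{n+1}/a_n| = [(3n³ + 4n + 8)/(3(n+1)³ + 4(n+1) + 8)] · 9·8/6 → 12 as n → ∞.
Successive powers of (z − 3) differ by 2, so the series converges when |z − 3|² · 12 < 1, i.e. |z − 3| < √(1/12). So R = √3/6.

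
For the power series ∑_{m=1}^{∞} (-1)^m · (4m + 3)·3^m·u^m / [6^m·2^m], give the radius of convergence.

R = 4

Apply the ratio test: |a_{m+1}| / |a_m| = [(4(m+1) + 3)/(4m + 3)] · 3/(6·2), which tends to 1/4 as m → ∞.
The series converges when 1/4 · |u| < 1, giving R = 4.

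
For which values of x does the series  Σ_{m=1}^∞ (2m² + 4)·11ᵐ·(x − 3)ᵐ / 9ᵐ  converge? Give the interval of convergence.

By the ratio test, |a_{m+1}/a_m| = [(2(m+1)² + 4)/(2m² + 4)] · 11/9 → 11/9.
Convergence for |x − 3| · 11/9 < 1, i.e. |x − 3| < 9/11. So R = 9/11.
At x = 42/11: the m-th term does not approach 0; divergence by the term test.
Endpoint x = 24/11: the terms do not tend to 0, so the series diverges.

(24/11, 42/11)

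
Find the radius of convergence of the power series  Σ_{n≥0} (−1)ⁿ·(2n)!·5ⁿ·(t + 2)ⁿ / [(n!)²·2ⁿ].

R = 1/10

By the ratio test, |a_{n+1}/a_n| = (2n+1)·(2n+2)/(n+1)² · 5/2 → 10.
Convergence for |t + 2| · 10 < 1, i.e. |t + 2| < 1/10. So R = 1/10.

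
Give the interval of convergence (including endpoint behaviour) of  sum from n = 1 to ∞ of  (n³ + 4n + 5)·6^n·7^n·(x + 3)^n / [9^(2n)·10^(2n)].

(-1371/7, 1329/7)

Apply the ratio test: |a_{n+1}| / |a_n| = [((n+1)³ + 4(n+1) + 5)/(n³ + 4n + 5)] · 6·7/(81·100), which tends to 7/1350 as n → ∞.
Thus R = 1/(7/1350) = 1350/7.
Check x = 1329/7: the terms have absolute value of order n³, which does not tend to 0, so the series diverges by the divergence test.
When x = -1371/7, the n-th term does not approach 0; divergence by the term test.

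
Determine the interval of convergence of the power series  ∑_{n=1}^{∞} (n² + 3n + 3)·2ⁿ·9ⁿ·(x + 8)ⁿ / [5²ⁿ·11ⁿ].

Apply the ratio test: |a_{n+1}| / |a_n| = [((n+1)² + 3(n+1) + 3)/(n² + 3n + 3)] · 2·9/(25·11), which tends to 18/275 as n → ∞.
Hence the series converges for |x + 8| < 1/(18/275) = 275/18, so the radius of convergence is 275/18.
Check x = 131/18: the n-th term does not approach 0; divergence by the term test.
When x = -419/18, the n-th term does not approach 0; divergence by the term test.

(-419/18, 131/18)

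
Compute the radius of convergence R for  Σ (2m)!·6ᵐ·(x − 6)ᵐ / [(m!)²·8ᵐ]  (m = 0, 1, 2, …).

By the ratio test, |a_{m+1}/a_m| = (2m+1)·(2m+2)/(m+1)² · 6/8 → 3.
Hence the series converges for |x − 6| < 1/(3) = 1/3, so the radius of convergence is 1/3.

R = 1/3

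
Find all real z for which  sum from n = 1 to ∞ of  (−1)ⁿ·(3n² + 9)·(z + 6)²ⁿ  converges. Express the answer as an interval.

(-7, -5)

Apply the ratio test: |a_{n+1}| / |a_n| = (3(n+1)² + 9)/(3n² + 9), which tends to 1 as n → ∞.
Successive powers of (z + 6) differ by 2, so the series converges when |z + 6|² · 1 < 1, i.e. |z + 6| < √(1) = 1. So R = 1.
When z = -5, the terms do not tend to 0, so the series diverges.
When z = -7, the terms do not tend to 0, so the series diverges.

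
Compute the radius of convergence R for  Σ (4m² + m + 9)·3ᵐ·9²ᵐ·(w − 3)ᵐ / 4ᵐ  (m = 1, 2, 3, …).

Ratio test: |a_{m+1}/a_m| = [(4(m+1)² + (m+1) + 9)/(4m² + m + 9)] · 3·81/4 → 243/4 as m → ∞.
The series converges when 243/4 · |w − 3| < 1, giving R = 4/243.

R = 4/243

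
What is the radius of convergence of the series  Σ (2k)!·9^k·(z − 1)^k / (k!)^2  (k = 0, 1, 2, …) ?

Apply the ratio test: |a_{k+1}| / |a_k| = (2k+1)·(2k+2)/(k+1)² · 9, which tends to 36 as k → ∞.
Hence the series converges for |z − 1| < 1/(36) = 1/36, so the radius of convergence is 1/36.

R = 1/36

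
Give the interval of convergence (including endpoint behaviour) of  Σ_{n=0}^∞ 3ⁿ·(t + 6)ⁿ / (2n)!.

(−∞, ∞)

Ratio test: |a_{n+1}/a_n| = 3 · 1/[(2n+1)·(2n+2)] → 0 as n → ∞.
Since the limit is 0 < 1 for every t, the series converges on all of ℝ and R = ∞.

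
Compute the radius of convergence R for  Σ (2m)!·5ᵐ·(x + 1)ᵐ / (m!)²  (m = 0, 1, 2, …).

R = 1/20

Ratio test: |a_{m+1}/a_m| = (2m+1)·(2m+2)/(m+1)² · 5 → 20 as m → ∞.
Hence the series converges for |x + 1| < 1/(20) = 1/20, so the radius of convergence is 1/20.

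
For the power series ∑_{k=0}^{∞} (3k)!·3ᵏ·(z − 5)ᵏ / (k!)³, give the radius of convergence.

The ratio of consecutive coefficients is (3k+1)·(3k+2)·(3k+3)/(k+1)³ · 3 → 81.
The series converges when 81 · |z − 5| < 1, giving R = 1/81.

R = 1/81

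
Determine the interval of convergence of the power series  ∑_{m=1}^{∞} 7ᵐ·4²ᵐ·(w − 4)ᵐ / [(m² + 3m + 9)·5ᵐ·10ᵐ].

[199/56, 249/56]

Ratio test: |a_{m+1}/a_m| = [(m² + 3m + 9)/((m+1)² + 3(m+1) + 9)] · 7·16/(5·10) → 56/25 as m → ∞.
The series converges when 56/25 · |w − 4| < 1, giving R = 25/56.
Check w = 249/56: the terms are on the order of 1/m², so the series converges absolutely by comparison with the p-series (p = 2 > 1).
Endpoint w = 199/56: absolute convergence follows by limit comparison with Σ 1/m².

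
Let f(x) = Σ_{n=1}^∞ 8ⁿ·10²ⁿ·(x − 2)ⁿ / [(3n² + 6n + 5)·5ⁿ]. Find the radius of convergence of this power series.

R = 1/160

Ratio test: |a_{n+1}/a_n| = [(3n² + 6n + 5)/(3(n+1)² + 6(n+1) + 5)] · 8·100/5 → 160 as n → ∞.
Thus R = 1/(160) = 1/160.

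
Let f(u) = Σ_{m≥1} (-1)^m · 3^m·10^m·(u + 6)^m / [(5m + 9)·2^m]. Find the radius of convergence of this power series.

Ratio test: |a_{m+1}/a_m| = [(5m + 9)/(5(m+1) + 9)] · 3·10/2 → 15 as m → ∞.
The series converges when 15 · |u + 6| < 1, giving R = 1/15.

R = 1/15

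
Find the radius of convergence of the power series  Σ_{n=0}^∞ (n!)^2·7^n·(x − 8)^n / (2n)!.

Apply the ratio test: |a_{n+1}| / |a_n| = (n+1)²/[(2n+1)·(2n+2)] · 7, which tends to 7/4 as n → ∞.
Thus R = 1/(7/4) = 4/7.

R = 4/7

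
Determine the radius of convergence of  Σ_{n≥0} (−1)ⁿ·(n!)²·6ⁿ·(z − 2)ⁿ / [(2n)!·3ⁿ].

R = 2

The ratio of consecutive coefficients is (n+1)²/[(2n+1)·(2n+2)] · 6/3 → 1/2.
Thus R = 1/(1/2) = 2.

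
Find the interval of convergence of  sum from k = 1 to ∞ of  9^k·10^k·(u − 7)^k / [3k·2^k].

By the ratio test, |a_{k+1}/a_k| = [3k/3(k+1)] · 9·10/2 → 45.
The series converges when 45 · |u − 7| < 1, giving R = 1/45.
When u = 316/45, the terms behave like c/k; limit comparison with the harmonic series gives divergence.
At u = 314/45: the terms alternate in sign and decrease monotonically to 0 in absolute value (size ~ c/k), so the alternating series test gives convergence.

[314/45, 316/45)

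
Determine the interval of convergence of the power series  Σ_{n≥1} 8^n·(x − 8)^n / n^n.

(−∞, ∞)

Root test: |a_n|^(1/n) = 8/n → 0.
The limit is 0 for every x, so R = ∞.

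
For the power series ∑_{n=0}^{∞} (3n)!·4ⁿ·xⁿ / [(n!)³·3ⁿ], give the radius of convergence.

Ratio test: |a_{n+1}/a_n| = (3n+1)·(3n+2)·(3n+3)/(n+1)³ · 4/3 → 36 as n → ∞.
The series converges when 36 · |x| < 1, giving R = 1/36.

R = 1/36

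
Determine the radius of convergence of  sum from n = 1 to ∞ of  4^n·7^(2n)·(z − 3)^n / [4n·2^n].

R = 1/98

Apply the ratio test: |a_{n+1}| / |a_n| = [4n/4(n+1)] · 4·49/2, which tends to 98 as n → ∞.
Thus R = 1/(98) = 1/98.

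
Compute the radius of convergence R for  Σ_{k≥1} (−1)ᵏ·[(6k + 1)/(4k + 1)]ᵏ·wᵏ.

Root test: |a_k|^(1/k) = (6k + 1)/(4k + 1) → 3/2.
The series converges when 3/2 · |w| < 1, giving R = 2/3.

R = 2/3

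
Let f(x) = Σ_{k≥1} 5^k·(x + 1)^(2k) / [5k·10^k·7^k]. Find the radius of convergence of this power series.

R = √14

Apply the ratio test: |a_{k+1}| / |a_k| = [5k/5(k+1)] · 5/(10·7), which tends to 1/14 as k → ∞.
Successive powers of (x + 1) differ by 2, so the series converges when |x + 1|² · 1/14 < 1, i.e. |x + 1| < √(14). So R = √14.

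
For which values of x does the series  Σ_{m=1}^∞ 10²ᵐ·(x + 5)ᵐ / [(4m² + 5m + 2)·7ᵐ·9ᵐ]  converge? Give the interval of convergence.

[-563/100, -437/100]

Ratio test: |a_{m+1}/a_m| = [(4m² + 5m + 2)/(4(m+1)² + 5(m+1) + 2)] · 100/(7·9) → 100/63 as m → ∞.
The series converges when 100/63 · |x + 5| < 1, giving R = 63/100.
At x = -437/100: the series is dominated by a constant times Σ 1/m², which converges (p = 2 > 1).
Endpoint x = -563/100: the series is dominated by a constant times Σ 1/m², which converges (p = 2 > 1).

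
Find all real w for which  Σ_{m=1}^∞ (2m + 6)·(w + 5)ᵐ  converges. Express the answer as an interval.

(-6, -4)

The ratio of consecutive coefficients is (2(m+1) + 6)/(2m + 6) → 1.
Hence R = 1.
Endpoint w = -4: the m-th term does not approach 0; divergence by the term test.
Endpoint w = -6: the terms do not tend to 0, so the series diverges.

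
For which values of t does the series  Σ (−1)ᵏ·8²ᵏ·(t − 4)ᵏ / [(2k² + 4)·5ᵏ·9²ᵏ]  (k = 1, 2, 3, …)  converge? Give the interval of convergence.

Ratio test: |a_{k+1}/a_k| = [(2k² + 4)/(2(k+1)² + 4)] · 64/(5·81) → 64/405 as k → ∞.
Thus R = 1/(64/405) = 405/64.
Endpoint t = 661/64: absolute convergence follows by limit comparison with Σ 1/k².
Check t = -149/64: the series is dominated by a constant times Σ 1/k², which converges (p = 2 > 1).

[-149/64, 661/64]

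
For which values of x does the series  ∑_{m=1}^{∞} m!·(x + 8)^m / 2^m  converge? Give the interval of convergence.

{-8}

By the ratio test, |a_{m+1}/a_m| = (m+1) · 1/2 → ∞.
Since the ratio → ∞, the series diverges for every x ≠ -8, and R = 0.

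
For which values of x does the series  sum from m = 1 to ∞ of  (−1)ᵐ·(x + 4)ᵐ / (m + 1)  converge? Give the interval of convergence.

By the ratio test, |a_{m+1}/a_m| = (m + 1)/((m+1) + 1) → 1.
So the series converges when |x + 4| < 1 and diverges when |x + 4| > 1; R = 1.
Check x = -3: an alternating series whose terms decrease to 0 in absolute value, so it converges by the Leibniz criterion.
When x = -5, the terms behave like c/m; limit comparison with the harmonic series gives divergence.

(-5, -3]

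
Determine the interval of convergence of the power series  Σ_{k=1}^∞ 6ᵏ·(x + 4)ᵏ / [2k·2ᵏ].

[-13/3, -11/3)

Ratio test: |a_{k+1}/a_k| = [2k/2(k+1)] · 6/2 → 3 as k → ∞.
Thus R = 1/(3) = 1/3.
At x = -11/3: the terms are asymptotic to a nonzero constant times 1/k, so the series diverges by limit comparison with Σ 1/k.
When x = -13/3, the terms alternate in sign and decrease monotonically to 0 in absolute value (size ~ c/k), so the alternating series test gives convergence.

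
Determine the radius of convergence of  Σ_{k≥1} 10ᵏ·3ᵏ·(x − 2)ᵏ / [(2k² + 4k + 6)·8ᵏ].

R = 4/15

By the ratio test, |a_{k+1}/a_k| = [(2k² + 4k + 6)/(2(k+1)² + 4(k+1) + 6)] · 10·3/8 → 15/4.
Hence the series converges for |x − 2| < 1/(15/4) = 4/15, so the radius of convergence is 4/15.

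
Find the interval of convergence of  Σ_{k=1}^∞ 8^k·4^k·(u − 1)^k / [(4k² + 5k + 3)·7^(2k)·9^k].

[-409/32, 473/32]

The ratio of consecutive coefficients is [(4k² + 5k + 3)/(4(k+1)² + 5(k+1) + 3)] · 8·4/(49·9) → 32/441.
The series converges when 32/441 · |u − 1| < 1, giving R = 441/32.
Endpoint u = 473/32: absolute convergence follows by limit comparison with Σ 1/k².
Endpoint u = -409/32: the terms are on the order of 1/k², so the series converges absolutely by comparison with the p-series (p = 2 > 1).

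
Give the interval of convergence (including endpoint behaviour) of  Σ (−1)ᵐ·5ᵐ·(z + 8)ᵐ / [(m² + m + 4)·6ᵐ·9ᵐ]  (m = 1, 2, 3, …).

[-94/5, 14/5]

The ratio of consecutive coefficients is [(m² + m + 4)/((m+1)² + (m+1) + 4)] · 5/(6·9) → 5/54.
Thus R = 1/(5/54) = 54/5.
At z = 14/5: absolute convergence follows by limit comparison with Σ 1/m².
When z = -94/5, the series is dominated by a constant times Σ 1/m², which converges (p = 2 > 1).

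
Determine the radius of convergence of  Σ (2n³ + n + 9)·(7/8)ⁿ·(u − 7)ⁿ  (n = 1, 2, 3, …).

R = 8/7

The ratio of consecutive coefficients is [(2(n+1)³ + (n+1) + 9)/(2n³ + n + 9)] · 7/8 → 7/8.
The series converges when 7/8 · |u − 7| < 1, giving R = 8/7.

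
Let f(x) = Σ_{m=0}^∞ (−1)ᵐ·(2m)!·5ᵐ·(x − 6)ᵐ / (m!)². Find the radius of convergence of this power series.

Ratio test: |a_{m+1}/a_m| = (2m+1)·(2m+2)/(m+1)² · 5 → 20 as m → ∞.
Hence the series converges for |x − 6| < 1/(20) = 1/20, so the radius of convergence is 1/20.

R = 1/20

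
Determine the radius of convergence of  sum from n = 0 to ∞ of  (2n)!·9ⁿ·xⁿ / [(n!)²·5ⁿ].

Apply the ratio test: |a_{n+1}| / |a_n| = (2n+1)·(2n+2)/(n+1)² · 9/5, which tends to 36/5 as n → ∞.
Convergence for |x| · 36/5 < 1, i.e. |x| < 5/36. So R = 5/36.

R = 5/36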